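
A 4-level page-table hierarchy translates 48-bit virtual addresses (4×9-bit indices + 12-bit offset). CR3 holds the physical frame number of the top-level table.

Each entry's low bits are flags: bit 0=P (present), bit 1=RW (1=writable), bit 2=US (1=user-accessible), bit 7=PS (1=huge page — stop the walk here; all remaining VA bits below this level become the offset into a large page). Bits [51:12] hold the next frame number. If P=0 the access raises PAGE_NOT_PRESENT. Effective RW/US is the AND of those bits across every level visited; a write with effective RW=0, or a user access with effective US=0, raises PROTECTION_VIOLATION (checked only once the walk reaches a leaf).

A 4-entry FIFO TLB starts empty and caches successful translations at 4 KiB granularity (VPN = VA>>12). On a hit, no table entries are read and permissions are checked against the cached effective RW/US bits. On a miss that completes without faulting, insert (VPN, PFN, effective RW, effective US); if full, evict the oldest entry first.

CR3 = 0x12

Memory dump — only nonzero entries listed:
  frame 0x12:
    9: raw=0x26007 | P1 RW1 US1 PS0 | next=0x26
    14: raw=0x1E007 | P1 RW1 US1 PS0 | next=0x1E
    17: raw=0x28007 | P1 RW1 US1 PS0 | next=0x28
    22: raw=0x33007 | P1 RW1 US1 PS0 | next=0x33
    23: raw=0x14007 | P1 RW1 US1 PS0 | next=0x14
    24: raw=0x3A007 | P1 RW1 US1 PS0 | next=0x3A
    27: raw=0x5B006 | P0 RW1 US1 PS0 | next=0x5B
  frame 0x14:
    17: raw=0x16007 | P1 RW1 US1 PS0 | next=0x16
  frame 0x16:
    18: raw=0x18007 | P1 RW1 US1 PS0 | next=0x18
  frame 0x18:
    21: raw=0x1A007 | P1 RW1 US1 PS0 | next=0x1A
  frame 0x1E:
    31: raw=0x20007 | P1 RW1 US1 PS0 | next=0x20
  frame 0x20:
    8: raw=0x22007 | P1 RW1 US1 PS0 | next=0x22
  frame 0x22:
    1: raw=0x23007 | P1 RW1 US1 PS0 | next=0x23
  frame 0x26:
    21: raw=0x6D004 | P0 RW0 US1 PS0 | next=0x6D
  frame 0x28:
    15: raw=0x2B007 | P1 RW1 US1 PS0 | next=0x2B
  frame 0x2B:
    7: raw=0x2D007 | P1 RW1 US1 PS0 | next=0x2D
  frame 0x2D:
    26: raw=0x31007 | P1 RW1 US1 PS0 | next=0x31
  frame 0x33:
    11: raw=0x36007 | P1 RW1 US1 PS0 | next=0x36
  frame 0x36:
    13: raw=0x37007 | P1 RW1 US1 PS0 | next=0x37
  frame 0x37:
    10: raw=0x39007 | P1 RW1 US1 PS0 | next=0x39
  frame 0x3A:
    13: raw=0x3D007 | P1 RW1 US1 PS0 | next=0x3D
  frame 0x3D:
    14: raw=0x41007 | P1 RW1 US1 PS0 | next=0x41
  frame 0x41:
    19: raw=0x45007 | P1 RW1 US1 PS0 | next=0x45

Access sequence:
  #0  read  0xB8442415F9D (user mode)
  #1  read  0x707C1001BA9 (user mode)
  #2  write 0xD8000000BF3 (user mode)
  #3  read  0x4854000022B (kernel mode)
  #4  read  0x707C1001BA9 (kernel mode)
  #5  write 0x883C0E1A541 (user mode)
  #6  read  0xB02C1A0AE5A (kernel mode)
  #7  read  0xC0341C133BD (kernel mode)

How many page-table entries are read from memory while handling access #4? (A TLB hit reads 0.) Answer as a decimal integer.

Per-access translation:
#0 VA=0xB8442415F9D (r,user):
  L0 @0x12[23] → 0x14007  P=1,RW=1,US=1,PS=0
  L1 @0x14[17] → 0x16007  P=1,RW=1,US=1,PS=0
  L2 @0x16[18] → 0x18007  P=1,RW=1,US=1,PS=0
  L3 @0x18[21] → 0x1A007  P=1,RW=1,US=1,PS=0
  ✓ 0x1AF9D  — 4 lookups
#1 VA=0x707C1001BA9 (r,user):
  L0 @0x12[14] → 0x1E007  P=1,RW=1,US=1,PS=0
  L1 @0x1E[31] → 0x20007  P=1,RW=1,US=1,PS=0
  L2 @0x20[8] → 0x22007  P=1,RW=1,US=1,PS=0
  L3 @0x22[1] → 0x23007  P=1,RW=1,US=1,PS=0
  ✓ 0x23BA9  — 4 lookups
#2 VA=0xD8000000BF3 (w,user):
  L0 @0x12[27] → 0x5B006  P=0,RW=1,US=1,PS=0
  ⇒ fault: PAGE_NOT_PRESENT  — 1 lookups
#3 VA=0x4854000022B (r,kernel):
  L0 @0x12[9] → 0x26007  P=1,RW=1,US=1,PS=0
  L1 @0x26[21] → 0x6D004  P=0,RW=0,US=1,PS=0
  ⇒ fault: PAGE_NOT_PRESENT  — 2 lookups
#4 VA=0x707C1001BA9 (r,kernel):
  TLB hit vpn=0x707C1001 → PA=0x23BA9
#5 VA=0x883C0E1A541 (w,user):
  L0 @0x12[17] → 0x28007  P=1,RW=1,US=1,PS=0
  L1 @0x28[15] → 0x2B007  P=1,RW=1,US=1,PS=0
  L2 @0x2B[7] → 0x2D007  P=1,RW=1,US=1,PS=0
  L3 @0x2D[26] → 0x31007  P=1,RW=1,US=1,PS=0
  ✓ 0x31541  — 4 lookups
#6 VA=0xB02C1A0AE5A (r,kernel):
  L0 @0x12[22] → 0x33007  P=1,RW=1,US=1,PS=0
  L1 @0x33[11] → 0x36007  P=1,RW=1,US=1,PS=0
  L2 @0x36[13] → 0x37007  P=1,RW=1,US=1,PS=0
  L3 @0x37[10] → 0x39007  P=1,RW=1,US=1,PS=0
  ✓ 0x39E5A  — 4 lookups
#7 VA=0xC0341C133BD (r,kernel):
  L0 @0x12[24] → 0x3A007  P=1,RW=1,US=1,PS=0
  L1 @0x3A[13] → 0x3D007  P=1,RW=1,US=1,PS=0
  L2 @0x3D[14] → 0x41007  P=1,RW=1,US=1,PS=0
  L3 @0x41[19] → 0x45007  P=1,RW=1,US=1,PS=0
  ✓ 0x453BD  — 4 lookups

Entries read for #4: 0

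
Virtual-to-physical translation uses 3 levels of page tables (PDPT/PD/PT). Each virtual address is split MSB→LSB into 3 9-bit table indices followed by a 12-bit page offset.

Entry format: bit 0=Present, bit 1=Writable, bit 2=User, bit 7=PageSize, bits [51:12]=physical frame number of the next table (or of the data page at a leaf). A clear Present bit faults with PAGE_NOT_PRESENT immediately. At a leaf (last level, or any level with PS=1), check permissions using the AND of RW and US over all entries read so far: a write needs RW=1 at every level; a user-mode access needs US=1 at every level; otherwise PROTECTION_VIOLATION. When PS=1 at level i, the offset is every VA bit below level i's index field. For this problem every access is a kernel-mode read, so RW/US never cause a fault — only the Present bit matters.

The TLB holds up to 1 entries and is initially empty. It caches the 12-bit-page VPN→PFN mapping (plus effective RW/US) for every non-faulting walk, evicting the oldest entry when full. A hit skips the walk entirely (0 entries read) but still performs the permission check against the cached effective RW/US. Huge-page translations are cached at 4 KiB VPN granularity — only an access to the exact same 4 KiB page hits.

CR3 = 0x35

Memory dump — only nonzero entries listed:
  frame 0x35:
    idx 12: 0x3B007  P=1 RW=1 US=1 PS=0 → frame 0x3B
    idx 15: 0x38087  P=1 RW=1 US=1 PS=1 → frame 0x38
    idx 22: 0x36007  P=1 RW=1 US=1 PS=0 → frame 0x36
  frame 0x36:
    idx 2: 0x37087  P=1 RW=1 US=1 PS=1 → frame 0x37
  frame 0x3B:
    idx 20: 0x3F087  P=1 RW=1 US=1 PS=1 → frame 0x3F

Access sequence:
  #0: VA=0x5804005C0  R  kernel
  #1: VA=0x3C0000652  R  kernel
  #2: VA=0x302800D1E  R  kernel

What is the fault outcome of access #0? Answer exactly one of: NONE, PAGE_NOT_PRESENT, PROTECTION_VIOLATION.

Per-access translation:
#0 VA=0x5804005C0 (r,kernel):
  [0] read 0x35 idx=22: raw=0x36007 flags P=1 W=1 U=1 S=0
  [1] read 0x36 idx=2: raw=0x37087 flags P=1 W=1 U=1 S=1
  ✓ 0x375C0 (huge @L1)  — 2 lookups
#1 VA=0x3C0000652 (r,kernel):
  [0] read 0x35 idx=15: raw=0x38087 flags P=1 W=1 U=1 S=1
  ✓ 0x38652 (huge @L0)  — 1 lookups
#2 VA=0x302800D1E (r,kernel):
  [0] read 0x35 idx=12: raw=0x3B007 flags P=1 W=1 U=1 S=0
  [1] read 0x3B idx=20: raw=0x3F087 flags P=1 W=1 U=1 S=1
  ✓ 0x3FD1E (huge @L1)  — 2 lookups

Access #0 fault: NONE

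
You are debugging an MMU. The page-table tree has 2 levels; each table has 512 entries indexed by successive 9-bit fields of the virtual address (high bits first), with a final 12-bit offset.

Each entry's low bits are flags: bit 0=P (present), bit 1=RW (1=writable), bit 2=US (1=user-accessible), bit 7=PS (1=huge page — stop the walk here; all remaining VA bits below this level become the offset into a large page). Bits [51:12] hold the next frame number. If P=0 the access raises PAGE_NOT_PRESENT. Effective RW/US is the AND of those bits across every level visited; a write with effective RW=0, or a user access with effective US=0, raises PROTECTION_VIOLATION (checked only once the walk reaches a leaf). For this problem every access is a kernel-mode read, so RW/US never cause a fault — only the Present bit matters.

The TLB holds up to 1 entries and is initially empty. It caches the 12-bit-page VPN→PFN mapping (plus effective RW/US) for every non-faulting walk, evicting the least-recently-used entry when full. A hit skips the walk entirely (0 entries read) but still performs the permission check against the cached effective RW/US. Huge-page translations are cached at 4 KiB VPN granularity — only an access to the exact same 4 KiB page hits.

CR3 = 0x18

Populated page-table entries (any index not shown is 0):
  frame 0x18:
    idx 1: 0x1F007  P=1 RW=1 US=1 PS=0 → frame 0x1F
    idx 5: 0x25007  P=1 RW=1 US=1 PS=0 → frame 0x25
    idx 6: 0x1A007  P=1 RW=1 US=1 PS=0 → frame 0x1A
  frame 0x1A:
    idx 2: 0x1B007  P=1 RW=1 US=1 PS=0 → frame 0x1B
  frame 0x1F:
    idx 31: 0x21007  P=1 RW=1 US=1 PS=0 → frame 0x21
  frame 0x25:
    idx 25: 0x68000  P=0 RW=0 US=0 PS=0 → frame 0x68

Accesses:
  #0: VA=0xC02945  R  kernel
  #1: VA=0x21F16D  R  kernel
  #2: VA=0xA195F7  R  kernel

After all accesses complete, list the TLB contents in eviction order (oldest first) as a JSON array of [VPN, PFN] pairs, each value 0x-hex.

Trace:
#0 VA=0xC02945 (r,kernel):
  L0 @0x18[6] → 0x1A007  P=1,RW=1,US=1,PS=0
  L1 @0x1A[2] → 0x1B007  P=1,RW=1,US=1,PS=0
  → PA=0x1B945  (2 entries read)
#1 VA=0x21F16D (r,kernel):
  L0 @0x18[1] → 0x1F007  P=1,RW=1,US=1,PS=0
  L1 @0x1F[31] → 0x21007  P=1,RW=1,US=1,PS=0
  → PA=0x2116D  (2 entries read)
#2 VA=0xA195F7 (r,kernel):
  L0 @0x18[5] → 0x25007  P=1,RW=1,US=1,PS=0
  L1 @0x25[25] → 0x68000  P=0,RW=0,US=0,PS=0
  ✗ PAGE_NOT_PRESENT  [2 reads]

TLB: [["0x21F", "0x21"]]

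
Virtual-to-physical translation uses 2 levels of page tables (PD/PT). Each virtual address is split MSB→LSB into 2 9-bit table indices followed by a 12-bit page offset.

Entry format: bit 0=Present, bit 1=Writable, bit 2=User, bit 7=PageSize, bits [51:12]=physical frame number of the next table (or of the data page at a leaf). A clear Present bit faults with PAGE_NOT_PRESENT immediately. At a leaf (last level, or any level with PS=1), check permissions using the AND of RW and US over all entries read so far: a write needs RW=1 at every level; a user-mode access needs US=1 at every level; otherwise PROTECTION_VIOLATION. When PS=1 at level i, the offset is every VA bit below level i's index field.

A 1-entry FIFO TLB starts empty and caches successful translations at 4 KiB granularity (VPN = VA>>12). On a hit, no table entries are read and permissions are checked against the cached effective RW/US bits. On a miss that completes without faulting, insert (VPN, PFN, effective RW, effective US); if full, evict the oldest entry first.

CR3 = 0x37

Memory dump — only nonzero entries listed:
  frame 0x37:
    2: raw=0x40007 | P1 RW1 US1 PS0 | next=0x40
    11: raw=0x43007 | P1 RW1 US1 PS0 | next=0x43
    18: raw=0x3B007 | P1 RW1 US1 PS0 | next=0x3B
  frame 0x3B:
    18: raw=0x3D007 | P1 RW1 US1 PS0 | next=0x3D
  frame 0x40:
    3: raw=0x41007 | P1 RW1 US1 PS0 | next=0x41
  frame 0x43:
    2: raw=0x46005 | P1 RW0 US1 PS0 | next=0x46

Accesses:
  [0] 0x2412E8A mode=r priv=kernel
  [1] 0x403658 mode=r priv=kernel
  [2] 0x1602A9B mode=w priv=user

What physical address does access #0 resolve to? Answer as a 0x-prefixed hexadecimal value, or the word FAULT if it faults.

Per-access translation:
#0 VA=0x2412E8A (r,kernel):
  [0] read 0x37 idx=18: raw=0x3B007 flags P=1 W=1 U=1 S=0
  [1] read 0x3B idx=18: raw=0x3D007 flags P=1 W=1 U=1 S=0
  ⇒ phys 0x3DE8A  [2 reads]
#1 VA=0x403658 (r,kernel):
  [0] read 0x37 idx=2: raw=0x40007 flags P=1 W=1 U=1 S=0
  [1] read 0x40 idx=3: raw=0x41007 flags P=1 W=1 U=1 S=0
  ⇒ phys 0x41658  [2 reads]
#2 VA=0x1602A9B (w,user):
  [0] read 0x37 idx=11: raw=0x43007 flags P=1 W=1 U=1 S=0
  [1] read 0x43 idx=2: raw=0x46005 flags P=1 W=0 U=1 S=0
  ✗ PROTECTION_VIOLATION  [2 reads]

Access #0 PA: 0x3DE8A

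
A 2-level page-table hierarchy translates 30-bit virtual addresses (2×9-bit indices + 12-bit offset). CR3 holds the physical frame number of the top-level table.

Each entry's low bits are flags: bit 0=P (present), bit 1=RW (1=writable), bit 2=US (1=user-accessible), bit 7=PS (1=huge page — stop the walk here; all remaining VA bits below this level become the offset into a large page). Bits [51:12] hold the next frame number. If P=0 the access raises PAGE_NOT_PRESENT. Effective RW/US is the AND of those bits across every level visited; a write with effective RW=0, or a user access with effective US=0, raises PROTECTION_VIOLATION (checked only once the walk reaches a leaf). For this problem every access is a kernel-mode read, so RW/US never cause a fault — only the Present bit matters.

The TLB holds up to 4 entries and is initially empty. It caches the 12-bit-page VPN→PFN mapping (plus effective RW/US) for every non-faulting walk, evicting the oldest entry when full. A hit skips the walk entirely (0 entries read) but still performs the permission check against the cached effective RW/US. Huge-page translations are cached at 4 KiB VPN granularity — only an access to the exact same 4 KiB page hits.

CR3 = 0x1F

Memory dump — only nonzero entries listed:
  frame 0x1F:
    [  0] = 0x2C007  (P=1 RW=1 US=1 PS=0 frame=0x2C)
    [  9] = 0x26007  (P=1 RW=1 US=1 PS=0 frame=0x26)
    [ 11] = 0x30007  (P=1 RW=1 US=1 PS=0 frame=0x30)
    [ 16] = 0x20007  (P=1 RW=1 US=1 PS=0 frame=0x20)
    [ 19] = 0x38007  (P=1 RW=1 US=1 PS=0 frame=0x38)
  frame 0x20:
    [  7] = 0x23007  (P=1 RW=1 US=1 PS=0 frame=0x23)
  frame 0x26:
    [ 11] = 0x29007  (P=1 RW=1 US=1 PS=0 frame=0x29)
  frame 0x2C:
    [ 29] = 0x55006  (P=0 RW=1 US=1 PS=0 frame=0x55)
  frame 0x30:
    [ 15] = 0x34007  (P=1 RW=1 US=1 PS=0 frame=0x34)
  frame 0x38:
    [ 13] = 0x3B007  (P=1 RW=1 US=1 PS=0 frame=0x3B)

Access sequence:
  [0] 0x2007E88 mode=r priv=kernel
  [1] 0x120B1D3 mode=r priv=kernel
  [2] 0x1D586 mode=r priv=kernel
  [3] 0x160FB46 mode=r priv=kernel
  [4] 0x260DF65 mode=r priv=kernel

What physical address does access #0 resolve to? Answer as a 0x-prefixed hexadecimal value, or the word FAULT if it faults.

Walk each access:
#0 VA=0x2007E88 (r,kernel):
  lvl0: tbl 0x1F, slot 16 ⇒ 0x20007 (P1/RW1/US1/PS0)
  lvl1: tbl 0x20, slot 7 ⇒ 0x23007 (P1/RW1/US1/PS0)
  ⇒ phys 0x23E88  [2 reads]
#1 VA=0x120B1D3 (r,kernel):
  lvl0: tbl 0x1F, slot 9 ⇒ 0x26007 (P1/RW1/US1/PS0)
  lvl1: tbl 0x26, slot 11 ⇒ 0x29007 (P1/RW1/US1/PS0)
  ⇒ phys 0x291D3  [2 reads]
#2 VA=0x1D586 (r,kernel):
  lvl0: tbl 0x1F, slot 0 ⇒ 0x2C007 (P1/RW1/US1/PS0)
  lvl1: tbl 0x2C, slot 29 ⇒ 0x55006 (P0/RW1/US1/PS0)
  ✗ PAGE_NOT_PRESENT  [2 reads]
#3 VA=0x160FB46 (r,kernel):
  lvl0: tbl 0x1F, slot 11 ⇒ 0x30007 (P1/RW1/US1/PS0)
  lvl1: tbl 0x30, slot 15 ⇒ 0x34007 (P1/RW1/US1/PS0)
  ⇒ phys 0x34B46  [2 reads]
#4 VA=0x260DF65 (r,kernel):
  lvl0: tbl 0x1F, slot 19 ⇒ 0x38007 (P1/RW1/US1/PS0)
  lvl1: tbl 0x38, slot 13 ⇒ 0x3B007 (P1/RW1/US1/PS0)
  ⇒ phys 0x3BF65  [2 reads]

Access #0 PA: 0x23E88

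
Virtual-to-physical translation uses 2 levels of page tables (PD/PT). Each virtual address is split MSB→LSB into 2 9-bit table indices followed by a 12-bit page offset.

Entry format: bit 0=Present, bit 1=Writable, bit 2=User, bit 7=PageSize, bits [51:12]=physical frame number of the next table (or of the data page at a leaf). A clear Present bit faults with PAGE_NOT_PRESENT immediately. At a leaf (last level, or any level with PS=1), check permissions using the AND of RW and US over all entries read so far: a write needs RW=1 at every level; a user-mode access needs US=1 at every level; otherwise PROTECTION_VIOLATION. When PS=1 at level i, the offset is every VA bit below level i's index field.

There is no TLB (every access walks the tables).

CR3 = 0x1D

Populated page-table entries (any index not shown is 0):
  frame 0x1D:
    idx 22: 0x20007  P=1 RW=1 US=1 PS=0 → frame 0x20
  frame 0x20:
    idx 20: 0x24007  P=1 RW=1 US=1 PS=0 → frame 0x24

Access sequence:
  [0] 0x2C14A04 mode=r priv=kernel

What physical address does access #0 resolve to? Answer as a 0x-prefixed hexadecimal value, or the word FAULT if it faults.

Trace:
#0 VA=0x2C14A04 (r,kernel):
  [0] read 0x1D idx=22: raw=0x20007 flags P=1 W=1 U=1 S=0
  [1] read 0x20 idx=20: raw=0x24007 flags P=1 W=1 U=1 S=0
  ⇒ phys 0x24A04  [2 reads]

Access #0 PA: 0x24A04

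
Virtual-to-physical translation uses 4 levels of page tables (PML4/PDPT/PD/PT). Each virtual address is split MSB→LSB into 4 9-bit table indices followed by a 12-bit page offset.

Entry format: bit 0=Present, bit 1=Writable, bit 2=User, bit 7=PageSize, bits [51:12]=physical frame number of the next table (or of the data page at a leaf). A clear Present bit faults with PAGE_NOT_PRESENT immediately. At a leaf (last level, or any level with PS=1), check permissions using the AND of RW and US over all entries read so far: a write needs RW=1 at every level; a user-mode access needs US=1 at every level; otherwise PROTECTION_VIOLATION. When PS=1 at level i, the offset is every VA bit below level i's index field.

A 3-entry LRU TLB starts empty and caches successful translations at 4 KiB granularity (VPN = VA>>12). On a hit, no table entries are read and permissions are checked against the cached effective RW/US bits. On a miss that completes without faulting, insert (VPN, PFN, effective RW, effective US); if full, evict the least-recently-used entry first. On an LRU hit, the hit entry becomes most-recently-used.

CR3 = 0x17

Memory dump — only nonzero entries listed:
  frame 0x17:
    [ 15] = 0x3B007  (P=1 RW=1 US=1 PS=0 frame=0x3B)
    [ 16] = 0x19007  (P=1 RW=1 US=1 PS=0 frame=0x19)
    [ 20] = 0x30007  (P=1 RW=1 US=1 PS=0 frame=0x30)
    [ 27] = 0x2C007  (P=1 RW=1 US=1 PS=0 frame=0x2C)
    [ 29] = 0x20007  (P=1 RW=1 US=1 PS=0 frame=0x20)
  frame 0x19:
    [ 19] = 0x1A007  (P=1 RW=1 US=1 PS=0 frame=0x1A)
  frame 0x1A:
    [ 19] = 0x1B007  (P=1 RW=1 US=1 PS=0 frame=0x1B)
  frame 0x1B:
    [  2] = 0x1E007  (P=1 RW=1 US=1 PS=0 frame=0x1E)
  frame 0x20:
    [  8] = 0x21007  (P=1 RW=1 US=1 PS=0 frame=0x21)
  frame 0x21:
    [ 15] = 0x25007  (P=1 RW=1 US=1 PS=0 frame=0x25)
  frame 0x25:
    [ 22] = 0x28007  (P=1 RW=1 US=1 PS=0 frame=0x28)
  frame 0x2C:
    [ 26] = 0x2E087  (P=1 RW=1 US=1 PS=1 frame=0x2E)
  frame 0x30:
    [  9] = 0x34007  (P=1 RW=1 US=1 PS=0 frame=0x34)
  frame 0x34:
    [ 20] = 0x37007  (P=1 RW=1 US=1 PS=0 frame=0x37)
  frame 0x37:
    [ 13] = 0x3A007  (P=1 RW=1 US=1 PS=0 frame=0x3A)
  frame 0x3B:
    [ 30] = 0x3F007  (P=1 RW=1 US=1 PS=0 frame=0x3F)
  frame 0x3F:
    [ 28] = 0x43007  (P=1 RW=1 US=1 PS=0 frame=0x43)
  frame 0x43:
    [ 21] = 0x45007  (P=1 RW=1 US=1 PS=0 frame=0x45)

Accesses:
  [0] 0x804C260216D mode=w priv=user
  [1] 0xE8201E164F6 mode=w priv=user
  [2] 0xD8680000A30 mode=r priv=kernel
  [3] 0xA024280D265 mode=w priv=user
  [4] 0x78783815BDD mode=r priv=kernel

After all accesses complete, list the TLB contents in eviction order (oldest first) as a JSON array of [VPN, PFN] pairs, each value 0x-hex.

Per-access translation:
#0 VA=0x804C260216D (w,user):
  lvl0: tbl 0x17, slot 16 ⇒ 0x19007 (P1/RW1/US1/PS0)
  lvl1: tbl 0x19, slot 19 ⇒ 0x1A007 (P1/RW1/US1/PS0)
  lvl2: tbl 0x1A, slot 19 ⇒ 0x1B007 (P1/RW1/US1/PS0)
  lvl3: tbl 0x1B, slot 2 ⇒ 0x1E007 (P1/RW1/US1/PS0)
  ✓ 0x1E16D  — 4 lookups
#1 VA=0xE8201E164F6 (w,user):
  lvl0: tbl 0x17, slot 29 ⇒ 0x20007 (P1/RW1/US1/PS0)
  lvl1: tbl 0x20, slot 8 ⇒ 0x21007 (P1/RW1/US1/PS0)
  lvl2: tbl 0x21, slot 15 ⇒ 0x25007 (P1/RW1/US1/PS0)
  lvl3: tbl 0x25, slot 22 ⇒ 0x28007 (P1/RW1/US1/PS0)
  ✓ 0x284F6  — 4 lookups
#2 VA=0xD8680000A30 (r,kernel):
  lvl0: tbl 0x17, slot 27 ⇒ 0x2C007 (P1/RW1/US1/PS0)
  lvl1: tbl 0x2C, slot 26 ⇒ 0x2E087 (P1/RW1/US1/PS1)
  ✓ 0x2EA30 (huge @L1)  — 2 lookups
#3 VA=0xA024280D265 (w,user):
  lvl0: tbl 0x17, slot 20 ⇒ 0x30007 (P1/RW1/US1/PS0)
  lvl1: tbl 0x30, slot 9 ⇒ 0x34007 (P1/RW1/US1/PS0)
  lvl2: tbl 0x34, slot 20 ⇒ 0x37007 (P1/RW1/US1/PS0)
  lvl3: tbl 0x37, slot 13 ⇒ 0x3A007 (P1/RW1/US1/PS0)
  ✓ 0x3A265  — 4 lookups
#4 VA=0x78783815BDD (r,kernel):
  lvl0: tbl 0x17, slot 15 ⇒ 0x3B007 (P1/RW1/US1/PS0)
  lvl1: tbl 0x3B, slot 30 ⇒ 0x3F007 (P1/RW1/US1/PS0)
  lvl2: tbl 0x3F, slot 28 ⇒ 0x43007 (P1/RW1/US1/PS0)
  lvl3: tbl 0x43, slot 21 ⇒ 0x45007 (P1/RW1/US1/PS0)
  ✓ 0x45BDD  — 4 lookups

TLB: [["0xD8680000", "0x2E"], ["0xA024280D", "0x3A"], ["0x78783815", "0x45"]]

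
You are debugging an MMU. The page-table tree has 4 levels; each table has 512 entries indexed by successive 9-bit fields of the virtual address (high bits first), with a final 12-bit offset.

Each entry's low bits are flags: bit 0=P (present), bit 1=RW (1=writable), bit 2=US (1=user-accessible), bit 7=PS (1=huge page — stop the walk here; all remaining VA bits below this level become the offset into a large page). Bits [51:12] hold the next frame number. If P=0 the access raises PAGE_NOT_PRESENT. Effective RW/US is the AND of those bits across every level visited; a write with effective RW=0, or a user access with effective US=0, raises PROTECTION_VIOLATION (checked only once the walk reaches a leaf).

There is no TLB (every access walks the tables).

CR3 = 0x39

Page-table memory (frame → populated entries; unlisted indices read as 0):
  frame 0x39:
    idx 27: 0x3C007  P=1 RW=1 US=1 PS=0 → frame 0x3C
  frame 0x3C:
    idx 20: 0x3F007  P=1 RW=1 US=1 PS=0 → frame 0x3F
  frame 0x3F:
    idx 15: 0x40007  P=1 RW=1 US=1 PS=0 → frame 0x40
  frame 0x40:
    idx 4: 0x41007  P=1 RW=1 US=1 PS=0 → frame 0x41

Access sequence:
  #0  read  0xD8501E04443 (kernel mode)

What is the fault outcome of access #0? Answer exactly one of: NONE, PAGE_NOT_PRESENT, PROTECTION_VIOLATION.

Per-access translation:
#0 VA=0xD8501E04443 (r,kernel):
  [0] read 0x39 idx=27: raw=0x3C007 flags P=1 W=1 U=1 S=0
  [1] read 0x3C idx=20: raw=0x3F007 flags P=1 W=1 U=1 S=0
  [2] read 0x3F idx=15: raw=0x40007 flags P=1 W=1 U=1 S=0
  [3] read 0x40 idx=4: raw=0x41007 flags P=1 W=1 U=1 S=0
  → PA=0x41443  (4 entries read)

Access #0 fault: NONE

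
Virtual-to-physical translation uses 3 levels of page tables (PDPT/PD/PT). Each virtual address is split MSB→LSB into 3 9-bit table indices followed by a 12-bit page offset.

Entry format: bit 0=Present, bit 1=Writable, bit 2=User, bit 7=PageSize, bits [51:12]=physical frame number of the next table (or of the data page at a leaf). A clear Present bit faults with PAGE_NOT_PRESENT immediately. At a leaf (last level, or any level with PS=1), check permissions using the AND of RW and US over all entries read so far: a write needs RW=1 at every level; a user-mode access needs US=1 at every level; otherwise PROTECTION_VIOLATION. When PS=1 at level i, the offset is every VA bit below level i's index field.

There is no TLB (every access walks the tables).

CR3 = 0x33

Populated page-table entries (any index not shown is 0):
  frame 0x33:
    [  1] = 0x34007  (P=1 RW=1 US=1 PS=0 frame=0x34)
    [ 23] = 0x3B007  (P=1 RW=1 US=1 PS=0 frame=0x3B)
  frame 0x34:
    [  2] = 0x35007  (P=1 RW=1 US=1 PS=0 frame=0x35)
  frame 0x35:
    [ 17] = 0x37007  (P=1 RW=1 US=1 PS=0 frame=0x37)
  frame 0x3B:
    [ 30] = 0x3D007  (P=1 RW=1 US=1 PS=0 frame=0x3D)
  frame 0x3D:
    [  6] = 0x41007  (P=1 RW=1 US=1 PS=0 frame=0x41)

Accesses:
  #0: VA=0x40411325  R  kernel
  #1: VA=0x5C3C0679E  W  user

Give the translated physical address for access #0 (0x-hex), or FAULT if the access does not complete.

Walk each access:
#0 VA=0x40411325 (r,kernel):
  lvl0: tbl 0x33, slot 1 ⇒ 0x34007 (P1/RW1/US1/PS0)
  lvl1: tbl 0x34, slot 2 ⇒ 0x35007 (P1/RW1/US1/PS0)
  lvl2: tbl 0x35, slot 17 ⇒ 0x37007 (P1/RW1/US1/PS0)
  ⇒ phys 0x37325  [3 reads]
#1 VA=0x5C3C0679E (w,user):
  lvl0: tbl 0x33, slot 23 ⇒ 0x3B007 (P1/RW1/US1/PS0)
  lvl1: tbl 0x3B, slot 30 ⇒ 0x3D007 (P1/RW1/US1/PS0)
  lvl2: tbl 0x3D, slot 6 ⇒ 0x41007 (P1/RW1/US1/PS0)
  ⇒ phys 0x4179E  [3 reads]

Access #0 PA: 0x37325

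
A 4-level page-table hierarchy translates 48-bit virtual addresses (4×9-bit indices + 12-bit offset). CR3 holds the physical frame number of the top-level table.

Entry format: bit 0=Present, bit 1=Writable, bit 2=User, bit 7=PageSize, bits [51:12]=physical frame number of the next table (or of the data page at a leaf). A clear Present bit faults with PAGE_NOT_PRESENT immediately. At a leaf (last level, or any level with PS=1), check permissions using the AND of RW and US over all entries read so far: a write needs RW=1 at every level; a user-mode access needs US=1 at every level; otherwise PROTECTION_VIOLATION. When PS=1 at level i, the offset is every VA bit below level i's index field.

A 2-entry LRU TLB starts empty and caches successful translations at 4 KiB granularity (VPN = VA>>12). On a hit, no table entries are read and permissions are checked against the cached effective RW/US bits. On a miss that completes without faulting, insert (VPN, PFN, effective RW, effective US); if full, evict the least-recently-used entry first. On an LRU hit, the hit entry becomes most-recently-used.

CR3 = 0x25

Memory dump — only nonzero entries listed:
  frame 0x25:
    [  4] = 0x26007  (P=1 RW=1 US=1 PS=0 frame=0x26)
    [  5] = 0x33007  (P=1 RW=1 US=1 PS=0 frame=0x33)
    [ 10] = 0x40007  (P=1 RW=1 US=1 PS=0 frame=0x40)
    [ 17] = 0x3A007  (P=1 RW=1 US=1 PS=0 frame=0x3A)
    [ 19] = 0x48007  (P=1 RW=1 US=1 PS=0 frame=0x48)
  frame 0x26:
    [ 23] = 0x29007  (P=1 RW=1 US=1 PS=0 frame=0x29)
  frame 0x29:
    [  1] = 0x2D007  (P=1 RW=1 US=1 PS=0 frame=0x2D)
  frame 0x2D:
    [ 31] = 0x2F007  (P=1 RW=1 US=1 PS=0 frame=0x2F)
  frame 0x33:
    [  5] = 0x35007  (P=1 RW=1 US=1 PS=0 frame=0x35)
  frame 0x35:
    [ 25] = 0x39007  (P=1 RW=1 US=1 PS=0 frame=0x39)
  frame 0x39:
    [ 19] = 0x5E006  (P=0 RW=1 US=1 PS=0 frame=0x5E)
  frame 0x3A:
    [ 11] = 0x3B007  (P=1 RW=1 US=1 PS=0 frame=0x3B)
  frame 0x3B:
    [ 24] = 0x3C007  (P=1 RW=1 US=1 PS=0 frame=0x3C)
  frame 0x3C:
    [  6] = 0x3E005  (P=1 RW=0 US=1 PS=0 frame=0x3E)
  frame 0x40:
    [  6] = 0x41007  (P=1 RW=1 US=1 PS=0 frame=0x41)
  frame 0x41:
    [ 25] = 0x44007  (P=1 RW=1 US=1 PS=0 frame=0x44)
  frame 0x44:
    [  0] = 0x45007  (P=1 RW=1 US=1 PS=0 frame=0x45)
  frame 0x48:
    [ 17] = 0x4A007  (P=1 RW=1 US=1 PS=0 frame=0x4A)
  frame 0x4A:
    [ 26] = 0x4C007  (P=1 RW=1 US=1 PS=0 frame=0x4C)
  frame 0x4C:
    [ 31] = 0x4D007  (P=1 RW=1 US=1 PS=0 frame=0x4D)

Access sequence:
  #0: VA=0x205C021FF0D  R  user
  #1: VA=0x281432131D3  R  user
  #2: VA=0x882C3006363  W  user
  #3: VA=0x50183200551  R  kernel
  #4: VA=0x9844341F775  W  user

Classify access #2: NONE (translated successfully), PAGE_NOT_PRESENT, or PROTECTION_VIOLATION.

Per-access translation:
#0 VA=0x205C021FF0D (r,user):
  [0] read 0x25 idx=4: raw=0x26007 flags P=1 W=1 U=1 S=0
  [1] read 0x26 idx=23: raw=0x29007 flags P=1 W=1 U=1 S=0
  [2] read 0x29 idx=1: raw=0x2D007 flags P=1 W=1 U=1 S=0
  [3] read 0x2D idx=31: raw=0x2F007 flags P=1 W=1 U=1 S=0
  ✓ 0x2FF0D  — 4 lookups
#1 VA=0x281432131D3 (r,user):
  [0] read 0x25 idx=5: raw=0x33007 flags P=1 W=1 U=1 S=0
  [1] read 0x33 idx=5: raw=0x35007 flags P=1 W=1 U=1 S=0
  [2] read 0x35 idx=25: raw=0x39007 flags P=1 W=1 U=1 S=0
  [3] read 0x39 idx=19: raw=0x5E006 flags P=0 W=1 U=1 S=0
  ✗ PAGE_NOT_PRESENT  [4 reads]
#2 VA=0x882C3006363 (w,user):
  [0] read 0x25 idx=17: raw=0x3A007 flags P=1 W=1 U=1 S=0
  [1] read 0x3A idx=11: raw=0x3B007 flags P=1 W=1 U=1 S=0
  [2] read 0x3B idx=24: raw=0x3C007 flags P=1 W=1 U=1 S=0
  [3] read 0x3C idx=6: raw=0x3E005 flags P=1 W=0 U=1 S=0
  ✗ PROTECTION_VIOLATION  [4 reads]
#3 VA=0x50183200551 (r,kernel):
  [0] read 0x25 idx=10: raw=0x40007 flags P=1 W=1 U=1 S=0
  [1] read 0x40 idx=6: raw=0x41007 flags P=1 W=1 U=1 S=0
  [2] read 0x41 idx=25: raw=0x44007 flags P=1 W=1 U=1 S=0
  [3] read 0x44 idx=0: raw=0x45007 flags P=1 W=1 U=1 S=0
  ✓ 0x45551  — 4 lookups
#4 VA=0x9844341F775 (w,user):
  [0] read 0x25 idx=19: raw=0x48007 flags P=1 W=1 U=1 S=0
  [1] read 0x48 idx=17: raw=0x4A007 flags P=1 W=1 U=1 S=0
  [2] read 0x4A idx=26: raw=0x4C007 flags P=1 W=1 U=1 S=0
  [3] read 0x4C idx=31: raw=0x4D007 flags P=1 W=1 U=1 S=0
  ✓ 0x4D775  — 4 lookups

Access #2 fault: PROTECTION_VIOLATION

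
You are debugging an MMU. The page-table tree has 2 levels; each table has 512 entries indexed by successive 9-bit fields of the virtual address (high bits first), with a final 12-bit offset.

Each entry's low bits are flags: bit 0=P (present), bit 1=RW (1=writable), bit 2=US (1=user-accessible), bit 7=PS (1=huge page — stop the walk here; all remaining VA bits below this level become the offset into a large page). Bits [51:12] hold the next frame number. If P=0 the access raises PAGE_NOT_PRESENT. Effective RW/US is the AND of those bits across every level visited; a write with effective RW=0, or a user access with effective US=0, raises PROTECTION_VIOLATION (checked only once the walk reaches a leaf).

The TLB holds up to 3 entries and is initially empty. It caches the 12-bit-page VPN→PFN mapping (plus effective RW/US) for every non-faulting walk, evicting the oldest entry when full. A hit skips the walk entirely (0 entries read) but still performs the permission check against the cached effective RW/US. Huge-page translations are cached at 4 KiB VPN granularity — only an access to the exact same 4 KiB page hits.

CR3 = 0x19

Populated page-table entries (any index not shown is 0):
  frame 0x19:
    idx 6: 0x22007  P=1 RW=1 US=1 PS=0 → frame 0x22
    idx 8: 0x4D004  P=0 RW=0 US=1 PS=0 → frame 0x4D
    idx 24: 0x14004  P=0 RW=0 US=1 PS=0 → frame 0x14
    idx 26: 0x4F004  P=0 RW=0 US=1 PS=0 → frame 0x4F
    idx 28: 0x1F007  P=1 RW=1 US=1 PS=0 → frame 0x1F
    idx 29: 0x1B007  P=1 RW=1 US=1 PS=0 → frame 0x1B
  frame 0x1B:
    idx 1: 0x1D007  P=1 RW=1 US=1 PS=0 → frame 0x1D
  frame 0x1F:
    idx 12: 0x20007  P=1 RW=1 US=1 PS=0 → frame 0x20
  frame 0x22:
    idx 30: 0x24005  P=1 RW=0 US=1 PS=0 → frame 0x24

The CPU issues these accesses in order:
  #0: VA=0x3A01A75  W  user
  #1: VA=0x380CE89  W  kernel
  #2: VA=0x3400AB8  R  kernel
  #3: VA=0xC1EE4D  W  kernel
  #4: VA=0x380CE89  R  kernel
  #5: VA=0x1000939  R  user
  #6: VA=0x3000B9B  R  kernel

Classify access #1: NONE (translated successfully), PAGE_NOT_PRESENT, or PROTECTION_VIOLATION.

Walk each access:
#0 VA=0x3A01A75 (w,user):
  L0 @0x19[29] → 0x1B007  P=1,RW=1,US=1,PS=0
  L1 @0x1B[1] → 0x1D007  P=1,RW=1,US=1,PS=0
  ✓ 0x1DA75  — 2 lookups
#1 VA=0x380CE89 (w,kernel):
  L0 @0x19[28] → 0x1F007  P=1,RW=1,US=1,PS=0
  L1 @0x1F[12] → 0x20007  P=1,RW=1,US=1,PS=0
  ✓ 0x20E89  — 2 lookups
#2 VA=0x3400AB8 (r,kernel):
  L0 @0x19[26] → 0x4F004  P=0,RW=0,US=1,PS=0
  → PAGE_NOT_PRESENT  (1 entries read)
#3 VA=0xC1EE4D (w,kernel):
  L0 @0x19[6] → 0x22007  P=1,RW=1,US=1,PS=0
  L1 @0x22[30] → 0x24005  P=1,RW=0,US=1,PS=0
  → PROTECTION_VIOLATION  (2 entries read)
#4 VA=0x380CE89 (r,kernel):
  TLB hit vpn=0x380C → PA=0x20E89
#5 VA=0x1000939 (r,user):
  L0 @0x19[8] → 0x4D004  P=0,RW=0,US=1,PS=0
  → PAGE_NOT_PRESENT  (1 entries read)
#6 VA=0x3000B9B (r,kernel):
  L0 @0x19[24] → 0x14004  P=0,RW=0,US=1,PS=0
  → PAGE_NOT_PRESENT  (1 entries read)

Access #1 fault: NONE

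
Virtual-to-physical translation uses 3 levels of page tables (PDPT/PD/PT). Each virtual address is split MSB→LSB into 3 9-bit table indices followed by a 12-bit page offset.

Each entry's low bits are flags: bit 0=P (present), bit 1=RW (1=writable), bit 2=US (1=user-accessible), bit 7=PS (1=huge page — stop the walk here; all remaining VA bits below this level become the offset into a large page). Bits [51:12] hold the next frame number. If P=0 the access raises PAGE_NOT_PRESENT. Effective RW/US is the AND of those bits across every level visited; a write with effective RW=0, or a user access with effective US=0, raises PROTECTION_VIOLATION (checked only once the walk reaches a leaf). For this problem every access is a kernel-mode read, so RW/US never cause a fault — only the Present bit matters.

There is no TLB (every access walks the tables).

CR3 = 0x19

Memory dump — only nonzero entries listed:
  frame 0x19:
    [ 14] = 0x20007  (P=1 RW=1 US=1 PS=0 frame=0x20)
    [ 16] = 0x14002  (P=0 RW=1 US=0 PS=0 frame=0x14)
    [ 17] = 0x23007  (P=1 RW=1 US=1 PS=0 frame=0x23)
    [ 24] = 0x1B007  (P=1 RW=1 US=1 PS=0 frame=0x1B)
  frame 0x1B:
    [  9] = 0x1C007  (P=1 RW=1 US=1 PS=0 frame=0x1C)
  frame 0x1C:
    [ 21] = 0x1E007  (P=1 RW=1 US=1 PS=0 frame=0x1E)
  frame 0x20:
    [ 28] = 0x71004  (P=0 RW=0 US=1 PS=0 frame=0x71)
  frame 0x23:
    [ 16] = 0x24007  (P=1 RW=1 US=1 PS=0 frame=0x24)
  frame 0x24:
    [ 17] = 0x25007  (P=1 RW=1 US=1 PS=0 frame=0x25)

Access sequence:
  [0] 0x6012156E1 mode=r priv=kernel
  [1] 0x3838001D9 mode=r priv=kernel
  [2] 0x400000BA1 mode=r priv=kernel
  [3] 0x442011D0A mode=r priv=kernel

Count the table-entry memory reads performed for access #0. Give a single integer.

Per-access translation:
#0 VA=0x6012156E1 (r,kernel):
  lvl0: tbl 0x19, slot 24 ⇒ 0x1B007 (P1/RW1/US1/PS0)
  lvl1: tbl 0x1B, slot 9 ⇒ 0x1C007 (P1/RW1/US1/PS0)
  lvl2: tbl 0x1C, slot 21 ⇒ 0x1E007 (P1/RW1/US1/PS0)
  → PA=0x1E6E1  (3 entries read)
#1 VA=0x3838001D9 (r,kernel):
  lvl0: tbl 0x19, slot 14 ⇒ 0x20007 (P1/RW1/US1/PS0)
  lvl1: tbl 0x20, slot 28 ⇒ 0x71004 (P0/RW0/US1/PS0)
  → PAGE_NOT_PRESENT  (2 entries read)
#2 VA=0x400000BA1 (r,kernel):
  lvl0: tbl 0x19, slot 16 ⇒ 0x14002 (P0/RW1/US0/PS0)
  → PAGE_NOT_PRESENT  (1 entries read)
#3 VA=0x442011D0A (r,kernel):
  lvl0: tbl 0x19, slot 17 ⇒ 0x23007 (P1/RW1/US1/PS0)
  lvl1: tbl 0x23, slot 16 ⇒ 0x24007 (P1/RW1/US1/PS0)
  lvl2: tbl 0x24, slot 17 ⇒ 0x25007 (P1/RW1/US1/PS0)
  → PA=0x25D0A  (3 entries read)

Entries read for #0: 3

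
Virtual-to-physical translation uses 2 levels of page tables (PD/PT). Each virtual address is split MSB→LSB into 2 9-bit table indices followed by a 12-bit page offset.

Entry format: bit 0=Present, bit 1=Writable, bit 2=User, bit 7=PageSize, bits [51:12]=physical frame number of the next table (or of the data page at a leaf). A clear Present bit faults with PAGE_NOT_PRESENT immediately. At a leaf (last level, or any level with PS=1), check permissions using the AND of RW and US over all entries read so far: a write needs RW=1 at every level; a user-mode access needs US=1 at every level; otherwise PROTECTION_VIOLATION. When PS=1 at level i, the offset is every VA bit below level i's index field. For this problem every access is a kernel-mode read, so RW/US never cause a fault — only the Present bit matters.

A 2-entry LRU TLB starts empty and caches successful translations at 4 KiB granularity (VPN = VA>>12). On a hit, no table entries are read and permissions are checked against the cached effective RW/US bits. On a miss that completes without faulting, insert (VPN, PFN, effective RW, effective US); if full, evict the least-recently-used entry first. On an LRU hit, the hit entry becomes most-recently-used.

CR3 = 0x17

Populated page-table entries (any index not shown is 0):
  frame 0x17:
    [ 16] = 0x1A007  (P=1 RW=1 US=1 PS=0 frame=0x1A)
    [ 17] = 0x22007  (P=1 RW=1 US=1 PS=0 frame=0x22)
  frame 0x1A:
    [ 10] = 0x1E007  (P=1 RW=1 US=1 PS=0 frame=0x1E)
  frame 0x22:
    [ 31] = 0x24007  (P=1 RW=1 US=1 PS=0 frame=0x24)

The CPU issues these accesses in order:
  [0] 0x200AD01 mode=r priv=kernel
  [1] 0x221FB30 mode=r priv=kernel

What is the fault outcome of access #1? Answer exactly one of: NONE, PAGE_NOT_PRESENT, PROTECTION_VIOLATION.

Walk each access:
#0 VA=0x200AD01 (r,kernel):
  [0] read 0x17 idx=16: raw=0x1A007 flags P=1 W=1 U=1 S=0
  [1] read 0x1A idx=10: raw=0x1E007 flags P=1 W=1 U=1 S=0
  → PA=0x1ED01  (2 entries read)
#1 VA=0x221FB30 (r,kernel):
  [0] read 0x17 idx=17: raw=0x22007 flags P=1 W=1 U=1 S=0
  [1] read 0x22 idx=31: raw=0x24007 flags P=1 W=1 U=1 S=0
  → PA=0x24B30  (2 entries read)

Access #1 fault: NONE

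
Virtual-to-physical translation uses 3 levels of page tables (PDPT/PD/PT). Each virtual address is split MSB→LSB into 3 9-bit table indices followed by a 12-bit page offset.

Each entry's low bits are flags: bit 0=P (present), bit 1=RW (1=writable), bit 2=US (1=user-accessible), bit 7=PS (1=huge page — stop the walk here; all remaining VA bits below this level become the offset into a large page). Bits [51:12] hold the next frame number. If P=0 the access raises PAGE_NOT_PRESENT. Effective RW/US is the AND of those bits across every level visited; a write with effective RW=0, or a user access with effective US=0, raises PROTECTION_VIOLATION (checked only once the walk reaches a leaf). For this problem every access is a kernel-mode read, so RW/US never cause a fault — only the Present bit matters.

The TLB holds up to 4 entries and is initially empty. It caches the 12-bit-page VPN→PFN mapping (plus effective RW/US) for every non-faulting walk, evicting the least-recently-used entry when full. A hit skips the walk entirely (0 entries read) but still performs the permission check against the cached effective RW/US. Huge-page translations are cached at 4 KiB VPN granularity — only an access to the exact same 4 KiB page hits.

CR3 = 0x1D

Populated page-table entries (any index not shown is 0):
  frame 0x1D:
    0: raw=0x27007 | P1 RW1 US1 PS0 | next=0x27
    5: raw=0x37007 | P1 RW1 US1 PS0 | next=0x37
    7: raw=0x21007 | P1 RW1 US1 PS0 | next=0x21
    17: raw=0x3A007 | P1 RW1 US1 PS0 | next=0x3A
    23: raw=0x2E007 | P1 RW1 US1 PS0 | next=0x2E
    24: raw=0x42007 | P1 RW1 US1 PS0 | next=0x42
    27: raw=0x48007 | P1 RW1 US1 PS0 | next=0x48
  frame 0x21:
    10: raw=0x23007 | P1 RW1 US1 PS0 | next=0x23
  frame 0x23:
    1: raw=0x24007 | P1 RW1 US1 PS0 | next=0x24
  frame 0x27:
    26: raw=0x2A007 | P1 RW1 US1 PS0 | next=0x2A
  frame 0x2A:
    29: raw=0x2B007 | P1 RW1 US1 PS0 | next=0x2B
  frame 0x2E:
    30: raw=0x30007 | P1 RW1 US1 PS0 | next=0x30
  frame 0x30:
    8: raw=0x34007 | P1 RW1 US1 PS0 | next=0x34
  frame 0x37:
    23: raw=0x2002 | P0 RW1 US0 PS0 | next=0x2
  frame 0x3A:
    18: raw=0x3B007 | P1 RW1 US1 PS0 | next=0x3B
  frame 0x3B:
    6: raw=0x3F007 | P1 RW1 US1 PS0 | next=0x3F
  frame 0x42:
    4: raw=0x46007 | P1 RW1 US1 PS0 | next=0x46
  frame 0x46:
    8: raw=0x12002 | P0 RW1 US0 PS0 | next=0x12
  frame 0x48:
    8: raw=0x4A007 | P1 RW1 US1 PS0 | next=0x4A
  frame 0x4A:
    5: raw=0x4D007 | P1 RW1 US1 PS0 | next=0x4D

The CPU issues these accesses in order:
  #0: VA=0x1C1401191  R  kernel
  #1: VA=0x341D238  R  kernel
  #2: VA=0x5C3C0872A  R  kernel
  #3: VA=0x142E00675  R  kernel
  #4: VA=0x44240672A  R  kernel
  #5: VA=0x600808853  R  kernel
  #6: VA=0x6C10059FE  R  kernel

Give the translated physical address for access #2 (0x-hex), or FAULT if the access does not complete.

Walk each access:
#0 VA=0x1C1401191 (r,kernel):
  [0] read 0x1D idx=7: raw=0x21007 flags P=1 W=1 U=1 S=0
  [1] read 0x21 idx=10: raw=0x23007 flags P=1 W=1 U=1 S=0
  [2] read 0x23 idx=1: raw=0x24007 flags P=1 W=1 U=1 S=0
  ✓ 0x24191  — 3 lookups
#1 VA=0x341D238 (r,kernel):
  [0] read 0x1D idx=0: raw=0x27007 flags P=1 W=1 U=1 S=0
  [1] read 0x27 idx=26: raw=0x2A007 flags P=1 W=1 U=1 S=0
  [2] read 0x2A idx=29: raw=0x2B007 flags P=1 W=1 U=1 S=0
  ✓ 0x2B238  — 3 lookups
#2 VA=0x5C3C0872A (r,kernel):
  [0] read 0x1D idx=23: raw=0x2E007 flags P=1 W=1 U=1 S=0
  [1] read 0x2E idx=30: raw=0x30007 flags P=1 W=1 U=1 S=0
  [2] read 0x30 idx=8: raw=0x34007 flags P=1 W=1 U=1 S=0
  ✓ 0x3472A  — 3 lookups
#3 VA=0x142E00675 (r,kernel):
  [0] read 0x1D idx=5: raw=0x37007 flags P=1 W=1 U=1 S=0
  [1] read 0x37 idx=23: raw=0x2002 flags P=0 W=1 U=0 S=0
  ⇒ fault: PAGE_NOT_PRESENT  — 2 lookups
#4 VA=0x44240672A (r,kernel):
  [0] read 0x1D idx=17: raw=0x3A007 flags P=1 W=1 U=1 S=0
  [1] read 0x3A idx=18: raw=0x3B007 flags P=1 W=1 U=1 S=0
  [2] read 0x3B idx=6: raw=0x3F007 flags P=1 W=1 U=1 S=0
  ✓ 0x3F72A  — 3 lookups
#5 VA=0x600808853 (r,kernel):
  [0] read 0x1D idx=24: raw=0x42007 flags P=1 W=1 U=1 S=0
  [1] read 0x42 idx=4: raw=0x46007 flags P=1 W=1 U=1 S=0
  [2] read 0x46 idx=8: raw=0x12002 flags P=0 W=1 U=0 S=0
  ⇒ fault: PAGE_NOT_PRESENT  — 3 lookups
#6 VA=0x6C10059FE (r,kernel):
  [0] read 0x1D idx=27: raw=0x48007 flags P=1 W=1 U=1 S=0
  [1] read 0x48 idx=8: raw=0x4A007 flags P=1 W=1 U=1 S=0
  [2] read 0x4A idx=5: raw=0x4D007 flags P=1 W=1 U=1 S=0
  ✓ 0x4D9FE  — 3 lookups

Access #2 PA: 0x3472A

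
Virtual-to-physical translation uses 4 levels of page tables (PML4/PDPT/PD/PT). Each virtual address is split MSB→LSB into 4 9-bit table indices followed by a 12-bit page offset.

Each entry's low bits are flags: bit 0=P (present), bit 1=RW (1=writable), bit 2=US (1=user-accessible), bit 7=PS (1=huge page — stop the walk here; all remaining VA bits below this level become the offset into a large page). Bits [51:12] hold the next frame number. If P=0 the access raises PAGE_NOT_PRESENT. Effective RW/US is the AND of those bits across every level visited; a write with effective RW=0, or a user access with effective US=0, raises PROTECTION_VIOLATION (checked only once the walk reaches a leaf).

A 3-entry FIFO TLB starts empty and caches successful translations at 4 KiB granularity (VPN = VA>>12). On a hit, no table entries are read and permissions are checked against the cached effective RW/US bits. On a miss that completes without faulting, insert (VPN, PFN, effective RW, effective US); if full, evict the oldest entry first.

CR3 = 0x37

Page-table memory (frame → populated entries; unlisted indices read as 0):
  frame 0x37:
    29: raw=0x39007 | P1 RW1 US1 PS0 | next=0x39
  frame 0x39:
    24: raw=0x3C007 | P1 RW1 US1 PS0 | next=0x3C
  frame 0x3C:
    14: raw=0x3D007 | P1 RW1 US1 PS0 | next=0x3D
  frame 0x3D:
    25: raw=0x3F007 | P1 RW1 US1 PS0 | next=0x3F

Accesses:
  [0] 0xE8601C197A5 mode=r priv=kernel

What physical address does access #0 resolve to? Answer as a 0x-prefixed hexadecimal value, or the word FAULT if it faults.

Trace:
#0 VA=0xE8601C197A5 (r,kernel):
  L0 @0x37[29] → 0x39007  P=1,RW=1,US=1,PS=0
  L1 @0x39[24] → 0x3C007  P=1,RW=1,US=1,PS=0
  L2 @0x3C[14] → 0x3D007  P=1,RW=1,US=1,PS=0
  L3 @0x3D[25] → 0x3F007  P=1,RW=1,US=1,PS=0
  ✓ 0x3F7A5  — 4 lookups

Access #0 PA: 0x3F7A5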